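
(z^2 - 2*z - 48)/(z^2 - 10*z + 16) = (z + 6)/(z - 2)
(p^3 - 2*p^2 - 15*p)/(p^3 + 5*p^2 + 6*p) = (p - 5)/(p + 2)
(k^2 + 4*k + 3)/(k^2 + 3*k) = (k + 1)/k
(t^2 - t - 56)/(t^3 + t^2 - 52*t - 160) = (t + 7)/(t^2 + 9*t + 20)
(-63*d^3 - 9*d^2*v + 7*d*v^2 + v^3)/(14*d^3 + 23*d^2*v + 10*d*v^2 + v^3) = (-9*d^2 + v^2)/(2*d^2 + 3*d*v + v^2)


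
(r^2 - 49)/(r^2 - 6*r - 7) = (r + 7)/(r + 1)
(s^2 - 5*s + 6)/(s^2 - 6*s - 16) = (-s^2 + 5*s - 6)/(-s^2 + 6*s + 16)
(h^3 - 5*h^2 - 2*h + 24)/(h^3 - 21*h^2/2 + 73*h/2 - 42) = 2*(h + 2)/(2*h - 7)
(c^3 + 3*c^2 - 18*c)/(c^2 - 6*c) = (c^2 + 3*c - 18)/(c - 6)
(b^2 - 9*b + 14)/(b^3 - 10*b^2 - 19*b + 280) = (b - 2)/(b^2 - 3*b - 40)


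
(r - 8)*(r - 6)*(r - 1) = r^3 - 15*r^2 + 62*r - 48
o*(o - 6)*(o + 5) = o^3 - o^2 - 30*o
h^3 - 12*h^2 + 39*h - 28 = (h - 7)*(h - 4)*(h - 1)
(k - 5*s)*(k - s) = k^2 - 6*k*s + 5*s^2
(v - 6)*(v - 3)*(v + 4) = v^3 - 5*v^2 - 18*v + 72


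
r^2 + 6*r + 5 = (r + 1)*(r + 5)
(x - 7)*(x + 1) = x^2 - 6*x - 7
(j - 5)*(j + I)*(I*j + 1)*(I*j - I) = -j^4 + 6*j^3 - 6*j^2 + 6*j - 5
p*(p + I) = p^2 + I*p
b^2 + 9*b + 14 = (b + 2)*(b + 7)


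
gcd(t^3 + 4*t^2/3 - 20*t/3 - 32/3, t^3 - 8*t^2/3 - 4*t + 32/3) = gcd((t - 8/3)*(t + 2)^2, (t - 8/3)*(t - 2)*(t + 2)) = t^2 - 2*t/3 - 16/3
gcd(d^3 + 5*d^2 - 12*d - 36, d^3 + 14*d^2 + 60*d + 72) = d^2 + 8*d + 12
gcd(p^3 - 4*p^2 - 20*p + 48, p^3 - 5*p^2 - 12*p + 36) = p^2 - 8*p + 12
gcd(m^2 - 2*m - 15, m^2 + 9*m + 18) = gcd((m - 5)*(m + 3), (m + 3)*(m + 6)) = m + 3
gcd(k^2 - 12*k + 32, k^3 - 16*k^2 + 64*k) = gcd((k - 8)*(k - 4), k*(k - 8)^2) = k - 8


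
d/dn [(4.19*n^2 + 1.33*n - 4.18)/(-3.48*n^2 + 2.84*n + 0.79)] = (16.528*n^2 - 22.4726*n + 12.9219)/(12.1104*n^4 - 19.7664*n^3 + 2.5672*n^2 + 4.4872*n + 0.6241)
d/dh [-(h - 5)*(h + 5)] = -2*h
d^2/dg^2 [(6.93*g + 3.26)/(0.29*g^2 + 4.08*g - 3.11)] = ((0.58*g + 4.08)*(1.16*g + 8.16)*(6.93*g + 3.26) - (12.0582*g + 58.4396)*(0.29*g^2 + 4.08*g - 3.11))/(0.29*g^2 + 4.08*g - 3.11)^3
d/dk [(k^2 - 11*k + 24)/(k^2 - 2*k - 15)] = 3*(3*k^2 - 26*k + 71)/(k^4 - 4*k^3 - 26*k^2 + 60*k + 225)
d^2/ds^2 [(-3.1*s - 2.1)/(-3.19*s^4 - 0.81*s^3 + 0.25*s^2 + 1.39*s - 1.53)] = (378.55092*s^7 + 555.55764*s^6 + 160.15566*s^5 + 65.09598*s^4 - 339.28576*s^3 - 182.49444*s^2 - 4.12218*s + 22.90686)/(32.461759*s^12 + 24.727923*s^11 - 1.353198*s^10 - 45.778746*s^9 + 25.264623*s^8 + 27.78729*s^7 + 15.853871*s^6 - 38.12961*s^5 + 10.904451*s^4 + 6.192818*s^3 + 7.112664*s^2 - 9.761553*s + 3.581577)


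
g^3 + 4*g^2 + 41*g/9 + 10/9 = (g + 1/3)*(g + 5/3)*(g + 2)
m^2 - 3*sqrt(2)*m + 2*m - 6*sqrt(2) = (m + 2)*(m - 3*sqrt(2))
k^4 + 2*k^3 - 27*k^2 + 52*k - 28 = (k - 2)^2*(k - 1)*(k + 7)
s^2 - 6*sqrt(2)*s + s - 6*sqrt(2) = (s + 1)*(s - 6*sqrt(2))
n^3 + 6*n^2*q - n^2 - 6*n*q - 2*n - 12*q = (n - 2)*(n + 1)*(n + 6*q)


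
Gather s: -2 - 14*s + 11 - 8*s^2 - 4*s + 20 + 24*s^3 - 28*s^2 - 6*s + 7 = 24*s^3 - 36*s^2 - 24*s + 36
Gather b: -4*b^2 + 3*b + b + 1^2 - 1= -4*b^2 + 4*b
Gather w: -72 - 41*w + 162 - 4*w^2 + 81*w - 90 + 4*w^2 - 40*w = 0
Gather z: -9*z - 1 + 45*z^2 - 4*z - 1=45*z^2 - 13*z - 2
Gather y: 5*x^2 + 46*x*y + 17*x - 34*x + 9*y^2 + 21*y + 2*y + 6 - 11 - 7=5*x^2 - 17*x + 9*y^2 + y*(46*x + 23) - 12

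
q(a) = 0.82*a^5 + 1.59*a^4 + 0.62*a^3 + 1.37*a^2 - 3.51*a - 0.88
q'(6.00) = 6767.25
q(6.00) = 8598.26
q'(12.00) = 96304.89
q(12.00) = 238238.12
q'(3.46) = 879.29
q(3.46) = 663.56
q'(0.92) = 8.47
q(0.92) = -0.79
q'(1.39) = 36.28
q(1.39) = 8.74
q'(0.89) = 7.46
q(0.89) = -1.03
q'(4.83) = 3001.13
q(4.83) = 3104.83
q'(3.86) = 1310.75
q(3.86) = 1097.29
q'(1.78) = 84.29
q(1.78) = 31.32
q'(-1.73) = 1.11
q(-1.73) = 7.62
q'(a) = 4.1*a^4 + 6.36*a^3 + 1.86*a^2 + 2.74*a - 3.51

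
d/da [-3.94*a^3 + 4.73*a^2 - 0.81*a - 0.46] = -11.82*a^2 + 9.46*a - 0.81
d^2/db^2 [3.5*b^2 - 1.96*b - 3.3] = 7.00000000000000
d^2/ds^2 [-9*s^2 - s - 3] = -18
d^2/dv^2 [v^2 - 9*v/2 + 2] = 2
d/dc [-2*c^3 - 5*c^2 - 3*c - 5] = -6*c^2 - 10*c - 3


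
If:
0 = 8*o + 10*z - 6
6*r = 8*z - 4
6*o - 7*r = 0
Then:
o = 7/101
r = 6/101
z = 55/101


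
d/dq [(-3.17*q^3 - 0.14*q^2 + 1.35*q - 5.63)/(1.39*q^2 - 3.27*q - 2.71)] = (-4.4063*q^4 + 20.7318*q^3 + 24.3534*q^2 + 16.4102*q - 22.0686)/(1.9321*q^4 - 9.0906*q^3 + 3.1591*q^2 + 17.7234*q + 7.3441)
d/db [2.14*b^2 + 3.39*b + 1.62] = 4.28*b + 3.39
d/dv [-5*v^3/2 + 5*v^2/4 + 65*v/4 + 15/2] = -15*v^2/2 + 5*v/2 + 65/4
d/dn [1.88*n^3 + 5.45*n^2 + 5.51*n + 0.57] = 5.64*n^2 + 10.9*n + 5.51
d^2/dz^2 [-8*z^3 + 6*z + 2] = -48*z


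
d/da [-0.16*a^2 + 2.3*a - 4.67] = 2.3 - 0.32*a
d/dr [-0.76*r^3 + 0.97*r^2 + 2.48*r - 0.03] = -2.28*r^2 + 1.94*r + 2.48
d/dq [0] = 0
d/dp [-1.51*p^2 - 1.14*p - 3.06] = -3.02*p - 1.14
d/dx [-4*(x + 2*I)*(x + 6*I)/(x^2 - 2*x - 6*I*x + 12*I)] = (x^2*(8 + 56*I) + x*(-96 - 96*I) + 480 + 288*I)/(x^4 + x^3*(-4 - 12*I) + x^2*(-32 + 48*I) + x*(144 - 48*I) - 144)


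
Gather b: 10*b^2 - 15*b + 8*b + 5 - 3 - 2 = 10*b^2 - 7*b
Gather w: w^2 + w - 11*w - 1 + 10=w^2 - 10*w + 9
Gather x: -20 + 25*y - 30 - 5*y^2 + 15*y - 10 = -5*y^2 + 40*y - 60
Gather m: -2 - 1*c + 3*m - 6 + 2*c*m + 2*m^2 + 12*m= -c + 2*m^2 + m*(2*c + 15) - 8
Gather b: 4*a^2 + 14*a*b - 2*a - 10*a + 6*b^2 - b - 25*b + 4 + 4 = 4*a^2 - 12*a + 6*b^2 + b*(14*a - 26) + 8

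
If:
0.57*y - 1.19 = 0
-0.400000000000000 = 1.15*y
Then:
No Solution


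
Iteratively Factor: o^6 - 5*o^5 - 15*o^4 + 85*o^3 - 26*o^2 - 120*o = (o)*(o^5 - 5*o^4 - 15*o^3 + 85*o^2 - 26*o - 120) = o*(o - 5)*(o^4 - 15*o^2 + 10*o + 24) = o*(o - 5)*(o - 3)*(o^3 + 3*o^2 - 6*o - 8) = o*(o - 5)*(o - 3)*(o + 4)*(o^2 - o - 2) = o*(o - 5)*(o - 3)*(o - 2)*(o + 4)*(o + 1)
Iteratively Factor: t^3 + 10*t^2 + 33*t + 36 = (t + 3)*(t^2 + 7*t + 12) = (t + 3)^2*(t + 4)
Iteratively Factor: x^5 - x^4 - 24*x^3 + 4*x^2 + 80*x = (x + 4)*(x^4 - 5*x^3 - 4*x^2 + 20*x) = x*(x + 4)*(x^3 - 5*x^2 - 4*x + 20) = x*(x - 2)*(x + 4)*(x^2 - 3*x - 10) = x*(x - 2)*(x + 2)*(x + 4)*(x - 5)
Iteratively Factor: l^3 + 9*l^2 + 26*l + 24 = (l + 3)*(l^2 + 6*l + 8) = (l + 3)*(l + 4)*(l + 2)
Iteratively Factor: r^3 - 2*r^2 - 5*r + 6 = (r - 3)*(r^2 + r - 2) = (r - 3)*(r + 2)*(r - 1)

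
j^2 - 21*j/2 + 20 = (j - 8)*(j - 5/2)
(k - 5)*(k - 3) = k^2 - 8*k + 15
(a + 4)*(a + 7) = a^2 + 11*a + 28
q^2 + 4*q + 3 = (q + 1)*(q + 3)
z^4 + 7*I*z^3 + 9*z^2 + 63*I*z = z*(z - 3*I)*(z + 3*I)*(z + 7*I)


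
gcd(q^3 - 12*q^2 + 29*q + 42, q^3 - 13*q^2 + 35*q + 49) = q^2 - 6*q - 7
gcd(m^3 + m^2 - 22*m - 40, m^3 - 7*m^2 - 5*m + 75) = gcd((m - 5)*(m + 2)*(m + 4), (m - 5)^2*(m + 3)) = m - 5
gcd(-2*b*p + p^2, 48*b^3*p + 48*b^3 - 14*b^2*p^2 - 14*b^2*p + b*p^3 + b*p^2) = 1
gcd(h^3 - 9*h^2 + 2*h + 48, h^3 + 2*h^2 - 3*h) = 1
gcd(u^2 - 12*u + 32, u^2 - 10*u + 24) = u - 4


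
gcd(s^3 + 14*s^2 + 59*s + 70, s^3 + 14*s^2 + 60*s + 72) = s + 2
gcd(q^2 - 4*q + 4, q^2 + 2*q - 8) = q - 2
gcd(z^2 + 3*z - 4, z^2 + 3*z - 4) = z^2 + 3*z - 4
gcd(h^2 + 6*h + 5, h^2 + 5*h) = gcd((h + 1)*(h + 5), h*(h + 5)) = h + 5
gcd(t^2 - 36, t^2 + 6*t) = t + 6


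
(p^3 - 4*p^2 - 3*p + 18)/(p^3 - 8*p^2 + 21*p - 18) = (p + 2)/(p - 2)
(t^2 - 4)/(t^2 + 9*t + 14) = (t - 2)/(t + 7)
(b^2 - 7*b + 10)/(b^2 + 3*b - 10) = (b - 5)/(b + 5)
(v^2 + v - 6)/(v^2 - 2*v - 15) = (v - 2)/(v - 5)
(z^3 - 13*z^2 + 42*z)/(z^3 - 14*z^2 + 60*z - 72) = z*(z - 7)/(z^2 - 8*z + 12)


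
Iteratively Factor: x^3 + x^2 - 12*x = (x - 3)*(x^2 + 4*x) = x*(x - 3)*(x + 4)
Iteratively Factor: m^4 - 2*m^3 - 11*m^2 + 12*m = (m)*(m^3 - 2*m^2 - 11*m + 12) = m*(m - 1)*(m^2 - m - 12) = m*(m - 1)*(m + 3)*(m - 4)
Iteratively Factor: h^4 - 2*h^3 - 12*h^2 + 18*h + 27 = (h - 3)*(h^3 + h^2 - 9*h - 9) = (h - 3)*(h + 1)*(h^2 - 9) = (h - 3)*(h + 1)*(h + 3)*(h - 3)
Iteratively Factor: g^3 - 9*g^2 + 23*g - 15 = (g - 1)*(g^2 - 8*g + 15) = (g - 5)*(g - 1)*(g - 3)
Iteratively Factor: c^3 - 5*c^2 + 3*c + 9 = (c - 3)*(c^2 - 2*c - 3) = (c - 3)^2*(c + 1)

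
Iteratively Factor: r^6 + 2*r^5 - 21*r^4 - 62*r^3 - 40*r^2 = (r)*(r^5 + 2*r^4 - 21*r^3 - 62*r^2 - 40*r) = r*(r + 2)*(r^4 - 21*r^2 - 20*r) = r^2*(r + 2)*(r^3 - 21*r - 20) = r^2*(r + 1)*(r + 2)*(r^2 - r - 20) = r^2*(r - 5)*(r + 1)*(r + 2)*(r + 4)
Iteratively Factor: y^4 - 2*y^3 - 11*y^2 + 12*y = (y - 4)*(y^3 + 2*y^2 - 3*y) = y*(y - 4)*(y^2 + 2*y - 3) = y*(y - 4)*(y + 3)*(y - 1)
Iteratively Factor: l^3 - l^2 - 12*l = (l - 4)*(l^2 + 3*l) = l*(l - 4)*(l + 3)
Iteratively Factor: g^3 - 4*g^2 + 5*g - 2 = (g - 1)*(g^2 - 3*g + 2) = (g - 2)*(g - 1)*(g - 1)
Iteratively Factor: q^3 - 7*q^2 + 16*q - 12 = (q - 3)*(q^2 - 4*q + 4) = (q - 3)*(q - 2)*(q - 2)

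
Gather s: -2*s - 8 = -2*s - 8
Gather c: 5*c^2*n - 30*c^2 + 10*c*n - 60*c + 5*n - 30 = c^2*(5*n - 30) + c*(10*n - 60) + 5*n - 30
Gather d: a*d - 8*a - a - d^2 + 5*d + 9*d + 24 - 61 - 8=-9*a - d^2 + d*(a + 14) - 45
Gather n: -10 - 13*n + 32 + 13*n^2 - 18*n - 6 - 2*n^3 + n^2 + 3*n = -2*n^3 + 14*n^2 - 28*n + 16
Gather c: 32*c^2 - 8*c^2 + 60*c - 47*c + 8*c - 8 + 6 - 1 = 24*c^2 + 21*c - 3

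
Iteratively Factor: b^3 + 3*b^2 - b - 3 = (b + 3)*(b^2 - 1) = (b - 1)*(b + 3)*(b + 1)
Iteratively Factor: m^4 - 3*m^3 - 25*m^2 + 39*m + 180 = (m - 5)*(m^3 + 2*m^2 - 15*m - 36) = (m - 5)*(m + 3)*(m^2 - m - 12) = (m - 5)*(m - 4)*(m + 3)*(m + 3)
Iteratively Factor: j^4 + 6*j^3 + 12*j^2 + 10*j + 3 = (j + 1)*(j^3 + 5*j^2 + 7*j + 3) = (j + 1)*(j + 3)*(j^2 + 2*j + 1) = (j + 1)^2*(j + 3)*(j + 1)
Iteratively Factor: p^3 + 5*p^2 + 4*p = (p + 4)*(p^2 + p) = (p + 1)*(p + 4)*(p)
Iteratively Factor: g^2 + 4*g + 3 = (g + 3)*(g + 1)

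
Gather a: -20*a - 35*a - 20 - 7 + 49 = 22 - 55*a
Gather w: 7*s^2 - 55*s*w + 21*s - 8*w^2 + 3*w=7*s^2 + 21*s - 8*w^2 + w*(3 - 55*s)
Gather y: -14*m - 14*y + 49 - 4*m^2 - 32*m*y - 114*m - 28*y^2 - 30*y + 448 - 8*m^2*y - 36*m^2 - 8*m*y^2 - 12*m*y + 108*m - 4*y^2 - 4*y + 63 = -40*m^2 - 20*m + y^2*(-8*m - 32) + y*(-8*m^2 - 44*m - 48) + 560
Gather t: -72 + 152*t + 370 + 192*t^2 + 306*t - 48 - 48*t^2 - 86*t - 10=144*t^2 + 372*t + 240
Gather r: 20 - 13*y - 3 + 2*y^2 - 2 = 2*y^2 - 13*y + 15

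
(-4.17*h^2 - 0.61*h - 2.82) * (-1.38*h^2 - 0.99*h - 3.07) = 5.7546*h^4 + 4.9701*h^3 + 17.2974*h^2 + 4.6645*h + 8.6574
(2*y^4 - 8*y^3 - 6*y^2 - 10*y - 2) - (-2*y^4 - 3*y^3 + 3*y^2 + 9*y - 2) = 4*y^4 - 5*y^3 - 9*y^2 - 19*y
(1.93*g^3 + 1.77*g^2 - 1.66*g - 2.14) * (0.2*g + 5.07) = 0.386*g^4 + 10.1391*g^3 + 8.6419*g^2 - 8.8442*g - 10.8498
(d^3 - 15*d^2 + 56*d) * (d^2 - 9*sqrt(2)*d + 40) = d^5 - 15*d^4 - 9*sqrt(2)*d^4 + 96*d^3 + 135*sqrt(2)*d^3 - 504*sqrt(2)*d^2 - 600*d^2 + 2240*d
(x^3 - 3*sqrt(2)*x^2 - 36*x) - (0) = x^3 - 3*sqrt(2)*x^2 - 36*x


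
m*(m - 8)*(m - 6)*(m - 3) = m^4 - 17*m^3 + 90*m^2 - 144*m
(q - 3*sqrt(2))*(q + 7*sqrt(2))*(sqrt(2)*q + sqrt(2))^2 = 2*q^4 + 4*q^3 + 8*sqrt(2)*q^3 - 82*q^2 + 16*sqrt(2)*q^2 - 168*q + 8*sqrt(2)*q - 84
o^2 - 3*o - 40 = (o - 8)*(o + 5)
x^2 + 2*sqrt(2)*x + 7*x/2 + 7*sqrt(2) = (x + 7/2)*(x + 2*sqrt(2))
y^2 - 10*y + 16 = (y - 8)*(y - 2)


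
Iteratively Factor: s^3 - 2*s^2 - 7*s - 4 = (s + 1)*(s^2 - 3*s - 4) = (s + 1)^2*(s - 4)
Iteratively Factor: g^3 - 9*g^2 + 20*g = (g)*(g^2 - 9*g + 20) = g*(g - 5)*(g - 4)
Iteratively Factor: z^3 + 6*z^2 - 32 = (z + 4)*(z^2 + 2*z - 8) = (z - 2)*(z + 4)*(z + 4)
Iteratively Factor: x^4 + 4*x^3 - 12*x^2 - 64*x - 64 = (x + 2)*(x^3 + 2*x^2 - 16*x - 32) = (x + 2)*(x + 4)*(x^2 - 2*x - 8) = (x - 4)*(x + 2)*(x + 4)*(x + 2)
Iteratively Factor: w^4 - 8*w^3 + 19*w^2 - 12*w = (w - 4)*(w^3 - 4*w^2 + 3*w) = (w - 4)*(w - 1)*(w^2 - 3*w) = w*(w - 4)*(w - 1)*(w - 3)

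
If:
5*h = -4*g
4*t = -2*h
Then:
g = 5*t/2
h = -2*t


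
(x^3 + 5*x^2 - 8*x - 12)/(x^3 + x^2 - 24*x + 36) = (x + 1)/(x - 3)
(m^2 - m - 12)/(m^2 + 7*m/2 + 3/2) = 2*(m - 4)/(2*m + 1)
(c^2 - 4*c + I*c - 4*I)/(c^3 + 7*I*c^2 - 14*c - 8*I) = (c - 4)/(c^2 + 6*I*c - 8)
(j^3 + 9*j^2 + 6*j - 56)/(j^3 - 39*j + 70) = (j + 4)/(j - 5)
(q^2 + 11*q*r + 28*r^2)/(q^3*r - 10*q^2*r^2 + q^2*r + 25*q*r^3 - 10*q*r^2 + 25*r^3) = (q^2 + 11*q*r + 28*r^2)/(r*(q^3 - 10*q^2*r + q^2 + 25*q*r^2 - 10*q*r + 25*r^2))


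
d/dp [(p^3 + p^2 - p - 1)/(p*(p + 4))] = (p^4 + 8*p^3 + 5*p^2 + 2*p + 4)/(p^2*(p^2 + 8*p + 16))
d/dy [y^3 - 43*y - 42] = 3*y^2 - 43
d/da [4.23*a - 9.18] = 4.23000000000000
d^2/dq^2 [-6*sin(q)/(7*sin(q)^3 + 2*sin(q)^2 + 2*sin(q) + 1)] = 6*(196*sin(q)^7 + 154*sin(q)^6 - 314*sin(q)^5 - 347*sin(q)^4 + 145*sin(q)^2 - sin(q) - 7*sin(3*q)^2 + 8*sin(3*q) - 2*sin(5*q) + 4)/(7*sin(q)^3 + 2*sin(q)^2 + 2*sin(q) + 1)^3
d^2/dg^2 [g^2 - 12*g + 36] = 2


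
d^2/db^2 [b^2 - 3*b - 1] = 2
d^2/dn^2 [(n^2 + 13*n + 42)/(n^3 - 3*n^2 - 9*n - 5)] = 2*(n^4 + 37*n^3 + 87*n^2 - 977*n + 2212)/(n^7 - 11*n^6 + 21*n^5 + 89*n^4 - 109*n^3 - 465*n^2 - 425*n - 125)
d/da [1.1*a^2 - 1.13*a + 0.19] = 2.2*a - 1.13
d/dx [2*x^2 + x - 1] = 4*x + 1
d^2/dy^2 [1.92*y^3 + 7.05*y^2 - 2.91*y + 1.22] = 11.52*y + 14.1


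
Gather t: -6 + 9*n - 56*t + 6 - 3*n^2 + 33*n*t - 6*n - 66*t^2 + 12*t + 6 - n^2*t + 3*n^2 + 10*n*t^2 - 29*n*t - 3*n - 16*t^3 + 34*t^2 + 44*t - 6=-16*t^3 + t^2*(10*n - 32) + t*(-n^2 + 4*n)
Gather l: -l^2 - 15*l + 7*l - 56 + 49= -l^2 - 8*l - 7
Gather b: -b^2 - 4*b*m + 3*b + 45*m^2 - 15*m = -b^2 + b*(3 - 4*m) + 45*m^2 - 15*m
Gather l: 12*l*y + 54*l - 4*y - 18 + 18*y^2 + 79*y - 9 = l*(12*y + 54) + 18*y^2 + 75*y - 27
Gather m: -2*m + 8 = 8 - 2*m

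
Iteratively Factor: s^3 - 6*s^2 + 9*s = (s - 3)*(s^2 - 3*s) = s*(s - 3)*(s - 3)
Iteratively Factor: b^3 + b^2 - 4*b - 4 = (b - 2)*(b^2 + 3*b + 2) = (b - 2)*(b + 2)*(b + 1)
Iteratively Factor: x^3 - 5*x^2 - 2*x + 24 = (x - 4)*(x^2 - x - 6) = (x - 4)*(x - 3)*(x + 2)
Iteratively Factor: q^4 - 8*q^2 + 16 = (q - 2)*(q^3 + 2*q^2 - 4*q - 8) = (q - 2)*(q + 2)*(q^2 - 4) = (q - 2)*(q + 2)^2*(q - 2)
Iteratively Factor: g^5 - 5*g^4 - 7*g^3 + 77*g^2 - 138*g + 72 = (g + 4)*(g^4 - 9*g^3 + 29*g^2 - 39*g + 18) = (g - 3)*(g + 4)*(g^3 - 6*g^2 + 11*g - 6) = (g - 3)*(g - 2)*(g + 4)*(g^2 - 4*g + 3) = (g - 3)*(g - 2)*(g - 1)*(g + 4)*(g - 3)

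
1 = 1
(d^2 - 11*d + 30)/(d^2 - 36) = (d - 5)/(d + 6)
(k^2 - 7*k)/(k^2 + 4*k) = (k - 7)/(k + 4)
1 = 1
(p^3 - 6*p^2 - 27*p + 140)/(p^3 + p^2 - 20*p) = (p - 7)/p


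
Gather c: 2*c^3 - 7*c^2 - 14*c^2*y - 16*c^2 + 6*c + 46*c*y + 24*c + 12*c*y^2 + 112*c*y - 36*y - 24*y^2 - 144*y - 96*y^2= 2*c^3 + c^2*(-14*y - 23) + c*(12*y^2 + 158*y + 30) - 120*y^2 - 180*y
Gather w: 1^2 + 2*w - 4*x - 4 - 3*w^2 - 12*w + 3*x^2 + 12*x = -3*w^2 - 10*w + 3*x^2 + 8*x - 3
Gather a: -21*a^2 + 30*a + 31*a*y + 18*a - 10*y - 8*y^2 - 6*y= -21*a^2 + a*(31*y + 48) - 8*y^2 - 16*y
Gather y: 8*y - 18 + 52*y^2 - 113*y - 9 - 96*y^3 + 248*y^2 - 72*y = -96*y^3 + 300*y^2 - 177*y - 27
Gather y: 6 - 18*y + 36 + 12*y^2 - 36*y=12*y^2 - 54*y + 42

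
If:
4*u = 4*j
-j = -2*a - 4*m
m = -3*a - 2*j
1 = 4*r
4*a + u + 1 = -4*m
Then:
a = 9/2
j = -5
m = -7/2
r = 1/4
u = -5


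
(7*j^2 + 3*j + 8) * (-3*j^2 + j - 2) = -21*j^4 - 2*j^3 - 35*j^2 + 2*j - 16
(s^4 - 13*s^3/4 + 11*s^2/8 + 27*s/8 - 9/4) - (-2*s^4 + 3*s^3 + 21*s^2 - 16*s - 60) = 3*s^4 - 25*s^3/4 - 157*s^2/8 + 155*s/8 + 231/4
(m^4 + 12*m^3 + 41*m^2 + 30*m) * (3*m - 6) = 3*m^5 + 30*m^4 + 51*m^3 - 156*m^2 - 180*m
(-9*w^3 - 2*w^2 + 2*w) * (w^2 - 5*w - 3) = -9*w^5 + 43*w^4 + 39*w^3 - 4*w^2 - 6*w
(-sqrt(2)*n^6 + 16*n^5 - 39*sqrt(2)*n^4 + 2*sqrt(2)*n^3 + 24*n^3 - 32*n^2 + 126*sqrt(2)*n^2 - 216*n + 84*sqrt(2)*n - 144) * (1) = -sqrt(2)*n^6 + 16*n^5 - 39*sqrt(2)*n^4 + 2*sqrt(2)*n^3 + 24*n^3 - 32*n^2 + 126*sqrt(2)*n^2 - 216*n + 84*sqrt(2)*n - 144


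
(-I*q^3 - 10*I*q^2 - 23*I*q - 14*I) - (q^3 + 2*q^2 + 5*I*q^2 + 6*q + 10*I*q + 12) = -q^3 - I*q^3 - 2*q^2 - 15*I*q^2 - 6*q - 33*I*q - 12 - 14*I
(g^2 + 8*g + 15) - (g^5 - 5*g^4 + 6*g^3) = -g^5 + 5*g^4 - 6*g^3 + g^2 + 8*g + 15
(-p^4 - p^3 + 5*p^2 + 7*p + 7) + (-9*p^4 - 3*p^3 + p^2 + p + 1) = -10*p^4 - 4*p^3 + 6*p^2 + 8*p + 8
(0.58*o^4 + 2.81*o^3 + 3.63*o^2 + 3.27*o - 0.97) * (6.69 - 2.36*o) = -1.3688*o^5 - 2.7514*o^4 + 10.2321*o^3 + 16.5675*o^2 + 24.1655*o - 6.4893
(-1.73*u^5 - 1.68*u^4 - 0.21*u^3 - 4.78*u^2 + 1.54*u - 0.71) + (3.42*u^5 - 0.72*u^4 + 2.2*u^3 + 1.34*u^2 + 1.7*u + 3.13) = 1.69*u^5 - 2.4*u^4 + 1.99*u^3 - 3.44*u^2 + 3.24*u + 2.42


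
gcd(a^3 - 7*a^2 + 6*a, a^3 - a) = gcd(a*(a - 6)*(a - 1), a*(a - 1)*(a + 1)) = a^2 - a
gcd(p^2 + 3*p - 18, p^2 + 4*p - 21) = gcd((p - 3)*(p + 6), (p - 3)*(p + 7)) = p - 3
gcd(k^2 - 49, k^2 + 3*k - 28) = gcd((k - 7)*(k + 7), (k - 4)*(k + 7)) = k + 7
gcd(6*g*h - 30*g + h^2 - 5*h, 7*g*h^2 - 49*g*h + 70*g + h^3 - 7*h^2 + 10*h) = h - 5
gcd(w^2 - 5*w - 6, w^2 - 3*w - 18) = w - 6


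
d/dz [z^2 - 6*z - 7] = 2*z - 6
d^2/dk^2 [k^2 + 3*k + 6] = 2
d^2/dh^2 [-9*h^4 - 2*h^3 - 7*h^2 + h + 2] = -108*h^2 - 12*h - 14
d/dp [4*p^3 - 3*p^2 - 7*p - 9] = 12*p^2 - 6*p - 7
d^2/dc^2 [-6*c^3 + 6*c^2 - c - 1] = 12 - 36*c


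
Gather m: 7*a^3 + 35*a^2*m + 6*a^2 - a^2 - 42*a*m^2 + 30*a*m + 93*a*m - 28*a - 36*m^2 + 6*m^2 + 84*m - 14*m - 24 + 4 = 7*a^3 + 5*a^2 - 28*a + m^2*(-42*a - 30) + m*(35*a^2 + 123*a + 70) - 20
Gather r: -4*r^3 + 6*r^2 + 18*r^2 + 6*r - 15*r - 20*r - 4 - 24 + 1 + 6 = -4*r^3 + 24*r^2 - 29*r - 21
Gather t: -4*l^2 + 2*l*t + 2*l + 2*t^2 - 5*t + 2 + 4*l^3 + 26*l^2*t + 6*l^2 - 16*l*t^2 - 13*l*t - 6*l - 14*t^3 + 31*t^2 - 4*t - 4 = 4*l^3 + 2*l^2 - 4*l - 14*t^3 + t^2*(33 - 16*l) + t*(26*l^2 - 11*l - 9) - 2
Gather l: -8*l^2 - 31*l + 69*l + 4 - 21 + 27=-8*l^2 + 38*l + 10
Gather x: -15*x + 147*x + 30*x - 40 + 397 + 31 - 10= 162*x + 378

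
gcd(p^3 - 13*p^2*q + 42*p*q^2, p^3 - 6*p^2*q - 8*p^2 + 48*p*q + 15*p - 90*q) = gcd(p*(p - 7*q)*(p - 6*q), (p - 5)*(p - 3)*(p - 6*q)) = p - 6*q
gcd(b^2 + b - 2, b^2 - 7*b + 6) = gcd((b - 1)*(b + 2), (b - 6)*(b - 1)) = b - 1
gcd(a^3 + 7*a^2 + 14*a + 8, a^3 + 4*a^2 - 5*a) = 1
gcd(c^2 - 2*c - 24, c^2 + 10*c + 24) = c + 4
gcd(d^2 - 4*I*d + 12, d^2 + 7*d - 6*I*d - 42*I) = d - 6*I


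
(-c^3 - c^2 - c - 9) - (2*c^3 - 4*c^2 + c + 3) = -3*c^3 + 3*c^2 - 2*c - 12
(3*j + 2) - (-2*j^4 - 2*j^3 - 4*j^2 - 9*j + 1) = 2*j^4 + 2*j^3 + 4*j^2 + 12*j + 1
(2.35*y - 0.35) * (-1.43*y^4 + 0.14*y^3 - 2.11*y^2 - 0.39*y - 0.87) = -3.3605*y^5 + 0.8295*y^4 - 5.0075*y^3 - 0.178*y^2 - 1.908*y + 0.3045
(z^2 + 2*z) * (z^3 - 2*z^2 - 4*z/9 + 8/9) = z^5 - 40*z^3/9 + 16*z/9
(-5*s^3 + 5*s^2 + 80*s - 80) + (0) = -5*s^3 + 5*s^2 + 80*s - 80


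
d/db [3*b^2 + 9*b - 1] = 6*b + 9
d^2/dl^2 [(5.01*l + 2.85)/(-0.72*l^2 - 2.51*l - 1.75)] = (-(1.44*l + 2.51)*(2.88*l + 5.02)*(5.01*l + 2.85) + (21.6432*l + 29.2542)*(0.72*l^2 + 2.51*l + 1.75))/(0.72*l^2 + 2.51*l + 1.75)^3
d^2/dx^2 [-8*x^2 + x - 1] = -16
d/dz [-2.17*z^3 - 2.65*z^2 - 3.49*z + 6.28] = -6.51*z^2 - 5.3*z - 3.49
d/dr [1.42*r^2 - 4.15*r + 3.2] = 2.84*r - 4.15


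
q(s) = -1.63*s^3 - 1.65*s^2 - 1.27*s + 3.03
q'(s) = -4.89*s^2 - 3.3*s - 1.27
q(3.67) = -104.43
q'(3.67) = -79.24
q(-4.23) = 102.25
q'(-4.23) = -74.81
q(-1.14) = 4.75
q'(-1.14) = -3.86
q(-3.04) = 37.44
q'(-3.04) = -36.43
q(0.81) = 0.05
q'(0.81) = -7.15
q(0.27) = 2.53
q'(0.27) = -2.52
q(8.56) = -1151.11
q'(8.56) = -387.83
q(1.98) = -18.61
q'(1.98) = -26.97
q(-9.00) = 1069.08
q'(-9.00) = -367.66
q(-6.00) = 303.33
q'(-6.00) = -157.51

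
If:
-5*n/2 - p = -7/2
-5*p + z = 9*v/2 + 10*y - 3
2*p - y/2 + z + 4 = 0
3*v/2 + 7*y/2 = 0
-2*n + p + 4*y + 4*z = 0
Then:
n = 225/179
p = 64/179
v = -1463/179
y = 627/179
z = -1061/358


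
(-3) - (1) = -4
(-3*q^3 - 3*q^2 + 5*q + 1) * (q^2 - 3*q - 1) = -3*q^5 + 6*q^4 + 17*q^3 - 11*q^2 - 8*q - 1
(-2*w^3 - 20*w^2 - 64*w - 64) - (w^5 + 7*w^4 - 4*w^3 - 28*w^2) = -w^5 - 7*w^4 + 2*w^3 + 8*w^2 - 64*w - 64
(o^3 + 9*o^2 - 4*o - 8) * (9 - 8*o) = -8*o^4 - 63*o^3 + 113*o^2 + 28*o - 72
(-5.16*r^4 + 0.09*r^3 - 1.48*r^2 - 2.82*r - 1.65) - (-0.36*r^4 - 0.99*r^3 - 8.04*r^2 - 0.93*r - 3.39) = -4.8*r^4 + 1.08*r^3 + 6.56*r^2 - 1.89*r + 1.74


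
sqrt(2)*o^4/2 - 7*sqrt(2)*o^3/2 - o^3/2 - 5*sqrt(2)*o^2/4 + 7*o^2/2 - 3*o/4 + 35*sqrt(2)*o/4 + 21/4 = (o - 7)*(o - 3*sqrt(2)/2)*(o + sqrt(2)/2)*(sqrt(2)*o/2 + 1/2)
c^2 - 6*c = c*(c - 6)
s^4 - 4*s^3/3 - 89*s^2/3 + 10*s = s*(s - 6)*(s - 1/3)*(s + 5)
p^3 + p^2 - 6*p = p*(p - 2)*(p + 3)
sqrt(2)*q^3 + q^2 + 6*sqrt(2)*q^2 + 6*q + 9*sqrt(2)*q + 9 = (q + 3)^2*(sqrt(2)*q + 1)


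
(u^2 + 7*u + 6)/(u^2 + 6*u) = (u + 1)/u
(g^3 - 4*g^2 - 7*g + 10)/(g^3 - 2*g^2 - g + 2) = (g^2 - 3*g - 10)/(g^2 - g - 2)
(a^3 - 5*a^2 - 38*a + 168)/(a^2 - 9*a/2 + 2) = 2*(a^2 - a - 42)/(2*a - 1)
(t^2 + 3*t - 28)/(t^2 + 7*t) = (t - 4)/t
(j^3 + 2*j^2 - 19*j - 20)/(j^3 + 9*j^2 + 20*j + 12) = (j^2 + j - 20)/(j^2 + 8*j + 12)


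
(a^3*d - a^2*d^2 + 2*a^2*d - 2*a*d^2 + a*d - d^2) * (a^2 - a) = a^5*d - a^4*d^2 + a^4*d - a^3*d^2 - a^3*d + a^2*d^2 - a^2*d + a*d^2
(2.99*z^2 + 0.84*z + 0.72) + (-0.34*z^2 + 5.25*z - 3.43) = 2.65*z^2 + 6.09*z - 2.71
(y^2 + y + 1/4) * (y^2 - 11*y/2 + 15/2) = y^4 - 9*y^3/2 + 9*y^2/4 + 49*y/8 + 15/8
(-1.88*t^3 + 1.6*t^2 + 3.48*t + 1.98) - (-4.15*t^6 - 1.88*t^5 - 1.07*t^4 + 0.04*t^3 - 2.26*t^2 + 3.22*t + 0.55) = 4.15*t^6 + 1.88*t^5 + 1.07*t^4 - 1.92*t^3 + 3.86*t^2 + 0.26*t + 1.43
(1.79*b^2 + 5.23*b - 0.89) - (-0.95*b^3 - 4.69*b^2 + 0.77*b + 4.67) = 0.95*b^3 + 6.48*b^2 + 4.46*b - 5.56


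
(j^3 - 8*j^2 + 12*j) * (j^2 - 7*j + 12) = j^5 - 15*j^4 + 80*j^3 - 180*j^2 + 144*j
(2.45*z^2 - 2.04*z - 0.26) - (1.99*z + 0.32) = 2.45*z^2 - 4.03*z - 0.58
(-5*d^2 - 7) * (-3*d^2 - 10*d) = 15*d^4 + 50*d^3 + 21*d^2 + 70*d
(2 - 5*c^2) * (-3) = 15*c^2 - 6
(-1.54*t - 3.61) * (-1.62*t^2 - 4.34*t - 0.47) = 2.4948*t^3 + 12.5318*t^2 + 16.3912*t + 1.6967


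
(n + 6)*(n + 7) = n^2 + 13*n + 42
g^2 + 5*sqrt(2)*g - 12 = (g - sqrt(2))*(g + 6*sqrt(2))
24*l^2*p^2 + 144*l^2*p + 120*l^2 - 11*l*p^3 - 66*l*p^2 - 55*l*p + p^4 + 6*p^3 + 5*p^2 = (-8*l + p)*(-3*l + p)*(p + 1)*(p + 5)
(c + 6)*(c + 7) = c^2 + 13*c + 42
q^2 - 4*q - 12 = (q - 6)*(q + 2)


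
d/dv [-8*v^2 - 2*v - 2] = -16*v - 2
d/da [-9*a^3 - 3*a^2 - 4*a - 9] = -27*a^2 - 6*a - 4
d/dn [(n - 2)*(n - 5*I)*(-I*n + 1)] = -3*I*n^2 - 4*n*(2 - I) + 8 - 5*I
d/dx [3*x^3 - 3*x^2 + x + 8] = 9*x^2 - 6*x + 1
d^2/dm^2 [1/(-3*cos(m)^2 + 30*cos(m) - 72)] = (8*sin(m)^4 - 12*sin(m)^2 + 555*cos(m) - 15*cos(3*m) - 300)/(6*(cos(m) - 6)^3*(cos(m) - 4)^3)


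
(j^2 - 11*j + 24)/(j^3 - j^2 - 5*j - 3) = (j - 8)/(j^2 + 2*j + 1)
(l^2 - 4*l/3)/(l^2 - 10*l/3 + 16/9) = 3*l*(3*l - 4)/(9*l^2 - 30*l + 16)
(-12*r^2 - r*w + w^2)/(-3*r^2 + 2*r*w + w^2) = (4*r - w)/(r - w)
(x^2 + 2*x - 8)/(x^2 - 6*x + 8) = (x + 4)/(x - 4)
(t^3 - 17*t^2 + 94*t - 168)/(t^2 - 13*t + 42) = t - 4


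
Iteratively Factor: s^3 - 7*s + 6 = (s - 1)*(s^2 + s - 6) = (s - 1)*(s + 3)*(s - 2)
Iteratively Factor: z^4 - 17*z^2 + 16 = (z + 1)*(z^3 - z^2 - 16*z + 16) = (z - 4)*(z + 1)*(z^2 + 3*z - 4) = (z - 4)*(z + 1)*(z + 4)*(z - 1)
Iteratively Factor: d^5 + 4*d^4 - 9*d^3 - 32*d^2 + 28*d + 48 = (d + 1)*(d^4 + 3*d^3 - 12*d^2 - 20*d + 48) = (d - 2)*(d + 1)*(d^3 + 5*d^2 - 2*d - 24) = (d - 2)*(d + 1)*(d + 3)*(d^2 + 2*d - 8) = (d - 2)*(d + 1)*(d + 3)*(d + 4)*(d - 2)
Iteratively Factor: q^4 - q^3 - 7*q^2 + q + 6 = (q + 1)*(q^3 - 2*q^2 - 5*q + 6) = (q - 3)*(q + 1)*(q^2 + q - 2) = (q - 3)*(q + 1)*(q + 2)*(q - 1)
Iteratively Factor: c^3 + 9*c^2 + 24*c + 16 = (c + 4)*(c^2 + 5*c + 4) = (c + 1)*(c + 4)*(c + 4)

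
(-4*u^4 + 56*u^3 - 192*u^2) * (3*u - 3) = -12*u^5 + 180*u^4 - 744*u^3 + 576*u^2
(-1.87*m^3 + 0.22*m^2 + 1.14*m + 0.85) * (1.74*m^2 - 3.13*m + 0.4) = -3.2538*m^5 + 6.2359*m^4 + 0.547*m^3 - 2.0012*m^2 - 2.2045*m + 0.34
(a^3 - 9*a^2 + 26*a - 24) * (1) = a^3 - 9*a^2 + 26*a - 24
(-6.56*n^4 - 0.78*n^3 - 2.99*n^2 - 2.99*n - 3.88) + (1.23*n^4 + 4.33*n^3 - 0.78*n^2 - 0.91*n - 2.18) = -5.33*n^4 + 3.55*n^3 - 3.77*n^2 - 3.9*n - 6.06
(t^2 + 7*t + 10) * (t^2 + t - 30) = t^4 + 8*t^3 - 13*t^2 - 200*t - 300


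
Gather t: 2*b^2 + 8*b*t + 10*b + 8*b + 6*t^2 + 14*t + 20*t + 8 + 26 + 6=2*b^2 + 18*b + 6*t^2 + t*(8*b + 34) + 40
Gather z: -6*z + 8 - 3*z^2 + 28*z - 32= -3*z^2 + 22*z - 24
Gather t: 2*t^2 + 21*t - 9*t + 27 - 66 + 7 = 2*t^2 + 12*t - 32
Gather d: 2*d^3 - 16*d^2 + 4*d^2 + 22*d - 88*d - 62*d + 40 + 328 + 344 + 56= 2*d^3 - 12*d^2 - 128*d + 768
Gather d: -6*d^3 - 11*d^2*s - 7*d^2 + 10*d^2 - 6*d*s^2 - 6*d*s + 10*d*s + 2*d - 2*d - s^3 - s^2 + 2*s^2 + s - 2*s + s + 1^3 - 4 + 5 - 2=-6*d^3 + d^2*(3 - 11*s) + d*(-6*s^2 + 4*s) - s^3 + s^2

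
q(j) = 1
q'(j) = 0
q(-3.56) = 1.00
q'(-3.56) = 0.00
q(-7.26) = 1.00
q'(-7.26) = 0.00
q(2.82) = 1.00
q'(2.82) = 0.00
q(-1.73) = 1.00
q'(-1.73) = 0.00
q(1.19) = 1.00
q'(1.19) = 0.00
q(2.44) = 1.00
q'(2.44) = 0.00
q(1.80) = 1.00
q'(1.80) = 0.00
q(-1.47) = 1.00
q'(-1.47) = 0.00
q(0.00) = 1.00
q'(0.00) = 0.00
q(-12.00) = 1.00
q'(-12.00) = 0.00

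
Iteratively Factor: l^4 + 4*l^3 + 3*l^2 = (l)*(l^3 + 4*l^2 + 3*l) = l*(l + 3)*(l^2 + l) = l*(l + 1)*(l + 3)*(l)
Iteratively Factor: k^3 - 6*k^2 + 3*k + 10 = (k - 2)*(k^2 - 4*k - 5) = (k - 5)*(k - 2)*(k + 1)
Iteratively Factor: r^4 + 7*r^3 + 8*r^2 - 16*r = (r - 1)*(r^3 + 8*r^2 + 16*r) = r*(r - 1)*(r^2 + 8*r + 16) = r*(r - 1)*(r + 4)*(r + 4)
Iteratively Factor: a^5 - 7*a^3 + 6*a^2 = (a + 3)*(a^4 - 3*a^3 + 2*a^2) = a*(a + 3)*(a^3 - 3*a^2 + 2*a) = a*(a - 1)*(a + 3)*(a^2 - 2*a) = a^2*(a - 1)*(a + 3)*(a - 2)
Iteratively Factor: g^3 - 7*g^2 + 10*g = (g - 2)*(g^2 - 5*g) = (g - 5)*(g - 2)*(g)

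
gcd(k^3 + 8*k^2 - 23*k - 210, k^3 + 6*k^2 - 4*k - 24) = k + 6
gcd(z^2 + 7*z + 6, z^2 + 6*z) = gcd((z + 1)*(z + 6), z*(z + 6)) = z + 6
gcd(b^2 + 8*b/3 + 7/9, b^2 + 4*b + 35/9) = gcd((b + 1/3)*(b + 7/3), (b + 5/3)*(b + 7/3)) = b + 7/3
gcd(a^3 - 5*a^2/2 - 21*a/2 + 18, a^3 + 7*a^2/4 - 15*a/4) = a + 3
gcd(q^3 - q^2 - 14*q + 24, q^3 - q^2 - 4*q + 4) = q - 2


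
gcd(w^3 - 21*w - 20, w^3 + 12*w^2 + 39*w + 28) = w^2 + 5*w + 4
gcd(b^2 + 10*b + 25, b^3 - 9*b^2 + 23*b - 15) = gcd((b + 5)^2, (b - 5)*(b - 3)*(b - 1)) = 1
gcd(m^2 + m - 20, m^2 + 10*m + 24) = 1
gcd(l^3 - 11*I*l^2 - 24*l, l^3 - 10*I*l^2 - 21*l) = l^2 - 3*I*l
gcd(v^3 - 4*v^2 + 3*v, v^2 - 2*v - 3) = v - 3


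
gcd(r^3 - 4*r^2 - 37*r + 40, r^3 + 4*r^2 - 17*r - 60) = r + 5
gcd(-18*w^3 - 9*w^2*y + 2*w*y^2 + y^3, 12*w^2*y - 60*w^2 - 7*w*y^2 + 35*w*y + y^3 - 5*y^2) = -3*w + y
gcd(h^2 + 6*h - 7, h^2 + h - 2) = h - 1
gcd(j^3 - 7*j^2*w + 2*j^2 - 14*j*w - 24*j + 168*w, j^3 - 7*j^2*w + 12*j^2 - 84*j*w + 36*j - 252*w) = -j^2 + 7*j*w - 6*j + 42*w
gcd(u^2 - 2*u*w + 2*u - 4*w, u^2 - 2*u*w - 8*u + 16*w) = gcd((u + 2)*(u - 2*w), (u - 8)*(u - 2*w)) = u - 2*w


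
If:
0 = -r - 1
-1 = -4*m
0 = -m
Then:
No Solution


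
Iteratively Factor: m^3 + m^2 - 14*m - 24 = (m - 4)*(m^2 + 5*m + 6) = (m - 4)*(m + 2)*(m + 3)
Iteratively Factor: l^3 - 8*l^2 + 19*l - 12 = (l - 4)*(l^2 - 4*l + 3) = (l - 4)*(l - 1)*(l - 3)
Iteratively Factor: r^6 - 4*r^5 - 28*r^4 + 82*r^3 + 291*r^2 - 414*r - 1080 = (r + 3)*(r^5 - 7*r^4 - 7*r^3 + 103*r^2 - 18*r - 360) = (r + 2)*(r + 3)*(r^4 - 9*r^3 + 11*r^2 + 81*r - 180) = (r + 2)*(r + 3)^2*(r^3 - 12*r^2 + 47*r - 60) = (r - 3)*(r + 2)*(r + 3)^2*(r^2 - 9*r + 20) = (r - 4)*(r - 3)*(r + 2)*(r + 3)^2*(r - 5)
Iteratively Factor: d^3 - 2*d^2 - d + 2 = (d + 1)*(d^2 - 3*d + 2) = (d - 2)*(d + 1)*(d - 1)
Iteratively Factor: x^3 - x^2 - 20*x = (x - 5)*(x^2 + 4*x) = (x - 5)*(x + 4)*(x)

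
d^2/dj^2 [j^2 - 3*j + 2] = 2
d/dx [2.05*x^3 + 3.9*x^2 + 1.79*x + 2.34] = 6.15*x^2 + 7.8*x + 1.79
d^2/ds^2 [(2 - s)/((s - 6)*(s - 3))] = 2*(-s^3 + 6*s^2 - 36)/(s^6 - 27*s^5 + 297*s^4 - 1701*s^3 + 5346*s^2 - 8748*s + 5832)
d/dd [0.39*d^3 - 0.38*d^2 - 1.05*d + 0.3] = 1.17*d^2 - 0.76*d - 1.05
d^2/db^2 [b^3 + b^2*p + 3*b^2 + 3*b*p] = 6*b + 2*p + 6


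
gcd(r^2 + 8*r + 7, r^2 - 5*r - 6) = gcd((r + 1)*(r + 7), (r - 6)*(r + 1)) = r + 1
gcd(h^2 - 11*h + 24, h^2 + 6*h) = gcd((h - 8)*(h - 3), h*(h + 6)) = 1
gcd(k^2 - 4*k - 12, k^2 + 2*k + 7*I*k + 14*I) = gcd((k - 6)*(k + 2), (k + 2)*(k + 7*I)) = k + 2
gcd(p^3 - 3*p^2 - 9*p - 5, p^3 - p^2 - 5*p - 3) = p^2 + 2*p + 1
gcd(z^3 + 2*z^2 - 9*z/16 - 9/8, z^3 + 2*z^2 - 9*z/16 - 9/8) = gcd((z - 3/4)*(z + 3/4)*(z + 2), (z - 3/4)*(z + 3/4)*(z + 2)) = z^3 + 2*z^2 - 9*z/16 - 9/8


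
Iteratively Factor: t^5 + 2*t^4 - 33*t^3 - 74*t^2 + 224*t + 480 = (t + 4)*(t^4 - 2*t^3 - 25*t^2 + 26*t + 120) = (t + 4)^2*(t^3 - 6*t^2 - t + 30) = (t - 3)*(t + 4)^2*(t^2 - 3*t - 10) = (t - 3)*(t + 2)*(t + 4)^2*(t - 5)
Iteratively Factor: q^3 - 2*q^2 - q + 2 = (q + 1)*(q^2 - 3*q + 2) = (q - 2)*(q + 1)*(q - 1)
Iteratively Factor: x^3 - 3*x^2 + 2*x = (x - 1)*(x^2 - 2*x) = x*(x - 1)*(x - 2)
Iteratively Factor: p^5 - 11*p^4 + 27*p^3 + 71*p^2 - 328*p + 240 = (p - 4)*(p^4 - 7*p^3 - p^2 + 67*p - 60) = (p - 4)*(p - 1)*(p^3 - 6*p^2 - 7*p + 60) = (p - 4)^2*(p - 1)*(p^2 - 2*p - 15) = (p - 4)^2*(p - 1)*(p + 3)*(p - 5)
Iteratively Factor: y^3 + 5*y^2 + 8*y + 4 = (y + 2)*(y^2 + 3*y + 2) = (y + 2)^2*(y + 1)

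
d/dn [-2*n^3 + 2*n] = 2 - 6*n^2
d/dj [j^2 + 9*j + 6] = 2*j + 9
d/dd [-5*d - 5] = -5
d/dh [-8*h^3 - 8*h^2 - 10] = 8*h*(-3*h - 2)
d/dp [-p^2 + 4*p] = 4 - 2*p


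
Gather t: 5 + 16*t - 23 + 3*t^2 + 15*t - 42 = 3*t^2 + 31*t - 60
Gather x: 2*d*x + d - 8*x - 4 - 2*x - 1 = d + x*(2*d - 10) - 5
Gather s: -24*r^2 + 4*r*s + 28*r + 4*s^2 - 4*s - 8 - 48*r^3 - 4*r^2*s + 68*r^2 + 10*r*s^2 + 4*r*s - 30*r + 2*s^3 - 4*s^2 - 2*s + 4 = -48*r^3 + 44*r^2 + 10*r*s^2 - 2*r + 2*s^3 + s*(-4*r^2 + 8*r - 6) - 4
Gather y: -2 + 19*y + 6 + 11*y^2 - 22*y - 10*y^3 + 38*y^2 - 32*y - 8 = -10*y^3 + 49*y^2 - 35*y - 4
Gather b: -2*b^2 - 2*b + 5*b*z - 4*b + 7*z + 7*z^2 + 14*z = -2*b^2 + b*(5*z - 6) + 7*z^2 + 21*z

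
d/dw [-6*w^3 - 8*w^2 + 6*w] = -18*w^2 - 16*w + 6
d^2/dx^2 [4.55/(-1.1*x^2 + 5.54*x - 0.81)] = (11.011*x^2 - 55.4554*x - 4.55*(2.2*x - 5.54)*(4.4*x - 11.08) + 8.1081)/(1.1*x^2 - 5.54*x + 0.81)^3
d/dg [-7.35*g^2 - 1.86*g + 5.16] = -14.7*g - 1.86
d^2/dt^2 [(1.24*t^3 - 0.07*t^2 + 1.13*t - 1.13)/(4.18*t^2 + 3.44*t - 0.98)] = (2.8421709430404e-14*t^5 + 5.6843418860808e-14*t^4 + 81.007112*t^3 - 145.265088*t^2 - 62.572008*t - 28.517344)/(73.034632*t^6 + 180.315168*t^5 + 97.024488*t^4 - 43.842112*t^3 - 22.747368*t^2 + 9.911328*t - 0.941192)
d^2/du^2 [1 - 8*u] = 0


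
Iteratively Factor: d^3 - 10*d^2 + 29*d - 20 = (d - 5)*(d^2 - 5*d + 4) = (d - 5)*(d - 4)*(d - 1)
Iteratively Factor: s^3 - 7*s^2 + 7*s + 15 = (s - 5)*(s^2 - 2*s - 3) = (s - 5)*(s - 3)*(s + 1)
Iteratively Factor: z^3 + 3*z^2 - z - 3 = (z + 3)*(z^2 - 1) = (z - 1)*(z + 3)*(z + 1)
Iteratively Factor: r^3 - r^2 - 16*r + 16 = (r + 4)*(r^2 - 5*r + 4) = (r - 1)*(r + 4)*(r - 4)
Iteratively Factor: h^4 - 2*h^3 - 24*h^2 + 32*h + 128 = (h - 4)*(h^3 + 2*h^2 - 16*h - 32) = (h - 4)*(h + 2)*(h^2 - 16) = (h - 4)*(h + 2)*(h + 4)*(h - 4)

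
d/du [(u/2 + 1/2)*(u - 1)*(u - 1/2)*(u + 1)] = 2*u^3 + 3*u^2/4 - 3*u/2 - 1/4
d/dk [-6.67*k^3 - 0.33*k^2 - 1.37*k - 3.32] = -20.01*k^2 - 0.66*k - 1.37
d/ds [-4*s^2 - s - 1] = -8*s - 1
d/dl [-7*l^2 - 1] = -14*l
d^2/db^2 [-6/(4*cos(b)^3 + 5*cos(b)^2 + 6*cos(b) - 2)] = 12*(-4*(6*cos(b)^2 + 5*cos(b) + 3)^2*sin(b)^2 - 72*cos(b)^6 - 130*cos(b)^5 - 122*cos(b)^4 + 41*cos(b)^3 + 99*cos(b)^2 + 12*cos(b) - 10)/(4*cos(b)^3 + 5*cos(b)^2 + 6*cos(b) - 2)^3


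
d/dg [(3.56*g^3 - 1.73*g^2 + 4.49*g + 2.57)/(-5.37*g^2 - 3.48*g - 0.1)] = (-19.1172*g^4 - 24.7776*g^3 + 29.0637*g^2 + 27.9478*g + 8.4946)/(28.8369*g^4 + 37.3752*g^3 + 13.1844*g^2 + 0.696*g + 0.01)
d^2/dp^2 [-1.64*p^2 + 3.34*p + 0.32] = -3.28000000000000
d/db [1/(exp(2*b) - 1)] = -1/(2*sinh(b)^2)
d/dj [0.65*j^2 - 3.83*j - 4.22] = 1.3*j - 3.83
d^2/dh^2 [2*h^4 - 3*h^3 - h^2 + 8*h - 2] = 24*h^2 - 18*h - 2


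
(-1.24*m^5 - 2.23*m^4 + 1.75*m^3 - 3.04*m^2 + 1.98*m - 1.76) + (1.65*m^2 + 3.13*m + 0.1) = -1.24*m^5 - 2.23*m^4 + 1.75*m^3 - 1.39*m^2 + 5.11*m - 1.66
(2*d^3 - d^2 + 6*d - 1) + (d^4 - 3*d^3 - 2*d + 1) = d^4 - d^3 - d^2 + 4*d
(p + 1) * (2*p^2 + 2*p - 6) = 2*p^3 + 4*p^2 - 4*p - 6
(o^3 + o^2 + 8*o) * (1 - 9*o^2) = -9*o^5 - 9*o^4 - 71*o^3 + o^2 + 8*o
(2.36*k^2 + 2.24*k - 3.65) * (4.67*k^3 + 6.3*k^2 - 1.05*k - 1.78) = 11.0212*k^5 + 25.3288*k^4 - 5.4115*k^3 - 29.5478*k^2 - 0.154700000000001*k + 6.497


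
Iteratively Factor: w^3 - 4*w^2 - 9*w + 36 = (w - 3)*(w^2 - w - 12) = (w - 3)*(w + 3)*(w - 4)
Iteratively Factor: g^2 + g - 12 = (g + 4)*(g - 3)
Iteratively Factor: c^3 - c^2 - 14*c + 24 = (c - 3)*(c^2 + 2*c - 8) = (c - 3)*(c - 2)*(c + 4)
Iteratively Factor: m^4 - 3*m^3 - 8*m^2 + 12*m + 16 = (m + 1)*(m^3 - 4*m^2 - 4*m + 16) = (m - 4)*(m + 1)*(m^2 - 4) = (m - 4)*(m + 1)*(m + 2)*(m - 2)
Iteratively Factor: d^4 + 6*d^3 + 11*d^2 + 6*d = (d + 2)*(d^3 + 4*d^2 + 3*d) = d*(d + 2)*(d^2 + 4*d + 3) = d*(d + 1)*(d + 2)*(d + 3)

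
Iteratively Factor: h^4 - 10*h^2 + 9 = (h + 3)*(h^3 - 3*h^2 - h + 3) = (h - 1)*(h + 3)*(h^2 - 2*h - 3) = (h - 3)*(h - 1)*(h + 3)*(h + 1)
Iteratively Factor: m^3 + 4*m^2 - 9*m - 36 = (m + 3)*(m^2 + m - 12) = (m - 3)*(m + 3)*(m + 4)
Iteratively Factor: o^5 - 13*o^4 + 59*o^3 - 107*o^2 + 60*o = (o - 5)*(o^4 - 8*o^3 + 19*o^2 - 12*o) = o*(o - 5)*(o^3 - 8*o^2 + 19*o - 12) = o*(o - 5)*(o - 3)*(o^2 - 5*o + 4) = o*(o - 5)*(o - 4)*(o - 3)*(o - 1)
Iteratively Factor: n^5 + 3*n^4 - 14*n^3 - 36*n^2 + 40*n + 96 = (n + 2)*(n^4 + n^3 - 16*n^2 - 4*n + 48) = (n + 2)^2*(n^3 - n^2 - 14*n + 24) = (n - 3)*(n + 2)^2*(n^2 + 2*n - 8) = (n - 3)*(n + 2)^2*(n + 4)*(n - 2)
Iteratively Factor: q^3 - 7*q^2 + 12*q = (q)*(q^2 - 7*q + 12) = q*(q - 3)*(q - 4)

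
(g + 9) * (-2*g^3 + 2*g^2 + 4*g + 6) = -2*g^4 - 16*g^3 + 22*g^2 + 42*g + 54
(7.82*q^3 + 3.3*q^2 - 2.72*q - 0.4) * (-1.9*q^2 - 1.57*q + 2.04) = -14.858*q^5 - 18.5474*q^4 + 15.9398*q^3 + 11.7624*q^2 - 4.9208*q - 0.816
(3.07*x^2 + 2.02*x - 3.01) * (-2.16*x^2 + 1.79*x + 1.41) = -6.6312*x^4 + 1.1321*x^3 + 14.4461*x^2 - 2.5397*x - 4.2441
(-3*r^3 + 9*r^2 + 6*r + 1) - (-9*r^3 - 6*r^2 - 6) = 6*r^3 + 15*r^2 + 6*r + 7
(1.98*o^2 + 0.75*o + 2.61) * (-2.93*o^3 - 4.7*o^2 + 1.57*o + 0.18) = -5.8014*o^5 - 11.5035*o^4 - 8.0637*o^3 - 10.7331*o^2 + 4.2327*o + 0.4698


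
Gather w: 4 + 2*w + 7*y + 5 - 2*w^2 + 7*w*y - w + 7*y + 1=-2*w^2 + w*(7*y + 1) + 14*y + 10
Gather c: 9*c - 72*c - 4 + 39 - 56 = -63*c - 21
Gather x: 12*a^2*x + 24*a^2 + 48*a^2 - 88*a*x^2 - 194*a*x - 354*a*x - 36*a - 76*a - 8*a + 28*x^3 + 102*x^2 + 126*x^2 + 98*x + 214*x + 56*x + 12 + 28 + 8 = 72*a^2 - 120*a + 28*x^3 + x^2*(228 - 88*a) + x*(12*a^2 - 548*a + 368) + 48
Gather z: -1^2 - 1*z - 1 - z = -2*z - 2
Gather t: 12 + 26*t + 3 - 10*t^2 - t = -10*t^2 + 25*t + 15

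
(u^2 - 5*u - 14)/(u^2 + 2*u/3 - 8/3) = 3*(u - 7)/(3*u - 4)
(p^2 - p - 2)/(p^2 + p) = (p - 2)/p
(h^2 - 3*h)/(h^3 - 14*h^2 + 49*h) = (h - 3)/(h^2 - 14*h + 49)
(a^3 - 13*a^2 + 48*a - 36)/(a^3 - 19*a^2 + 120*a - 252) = (a - 1)/(a - 7)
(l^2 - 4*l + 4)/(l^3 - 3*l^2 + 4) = 1/(l + 1)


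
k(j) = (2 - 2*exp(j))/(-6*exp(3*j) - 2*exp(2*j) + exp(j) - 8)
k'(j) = (2 - 2*exp(j))*(18*exp(3*j) + 4*exp(2*j) - exp(j))/(-6*exp(3*j) - 2*exp(2*j) + exp(j) - 8)^2 - 2*exp(j)/(-6*exp(3*j) - 2*exp(2*j) + exp(j) - 8) = 2*((1 - exp(j))*(18*exp(2*j) + 4*exp(j) - 1) + 6*exp(3*j) + 2*exp(2*j) - exp(j) + 8)*exp(j)/(6*exp(3*j) + 2*exp(2*j) - exp(j) + 8)^2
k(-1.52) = -0.20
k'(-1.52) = 0.06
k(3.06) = 0.00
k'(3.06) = -0.00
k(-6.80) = -0.25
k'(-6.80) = 0.00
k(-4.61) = -0.25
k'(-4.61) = 0.00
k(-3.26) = -0.24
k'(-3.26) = 0.01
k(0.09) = 0.01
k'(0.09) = 0.11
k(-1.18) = -0.17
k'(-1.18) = 0.09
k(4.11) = 0.00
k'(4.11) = -0.00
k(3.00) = 0.00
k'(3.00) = 0.00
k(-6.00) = -0.25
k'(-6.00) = 0.00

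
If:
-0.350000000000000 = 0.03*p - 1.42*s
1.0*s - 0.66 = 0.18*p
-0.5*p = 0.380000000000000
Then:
No Solution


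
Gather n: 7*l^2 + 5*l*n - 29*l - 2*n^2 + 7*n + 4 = 7*l^2 - 29*l - 2*n^2 + n*(5*l + 7) + 4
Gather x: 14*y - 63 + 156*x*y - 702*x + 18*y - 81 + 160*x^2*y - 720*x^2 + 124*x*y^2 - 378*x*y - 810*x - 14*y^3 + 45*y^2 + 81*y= x^2*(160*y - 720) + x*(124*y^2 - 222*y - 1512) - 14*y^3 + 45*y^2 + 113*y - 144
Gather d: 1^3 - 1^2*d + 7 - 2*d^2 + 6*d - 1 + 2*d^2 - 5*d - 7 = 0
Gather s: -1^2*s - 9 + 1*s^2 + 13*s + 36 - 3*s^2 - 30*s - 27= -2*s^2 - 18*s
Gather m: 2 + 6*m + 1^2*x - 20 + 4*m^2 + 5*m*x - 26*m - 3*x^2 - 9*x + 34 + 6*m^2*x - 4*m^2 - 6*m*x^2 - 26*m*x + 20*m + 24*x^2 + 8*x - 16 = 6*m^2*x + m*(-6*x^2 - 21*x) + 21*x^2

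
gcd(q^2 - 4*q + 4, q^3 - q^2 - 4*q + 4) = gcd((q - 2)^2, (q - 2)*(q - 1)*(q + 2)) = q - 2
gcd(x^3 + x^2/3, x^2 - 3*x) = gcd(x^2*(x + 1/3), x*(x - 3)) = x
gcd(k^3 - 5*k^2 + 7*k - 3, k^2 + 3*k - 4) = k - 1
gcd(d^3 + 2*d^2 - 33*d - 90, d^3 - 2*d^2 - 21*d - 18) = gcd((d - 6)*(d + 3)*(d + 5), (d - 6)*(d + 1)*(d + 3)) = d^2 - 3*d - 18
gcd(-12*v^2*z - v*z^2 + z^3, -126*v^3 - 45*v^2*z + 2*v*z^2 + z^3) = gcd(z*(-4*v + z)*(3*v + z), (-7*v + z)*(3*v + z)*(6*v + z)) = 3*v + z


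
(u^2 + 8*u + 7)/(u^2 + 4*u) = (u^2 + 8*u + 7)/(u*(u + 4))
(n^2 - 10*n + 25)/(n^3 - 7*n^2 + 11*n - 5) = (n - 5)/(n^2 - 2*n + 1)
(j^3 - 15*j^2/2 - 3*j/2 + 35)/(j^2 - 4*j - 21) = (j^2 - j/2 - 5)/(j + 3)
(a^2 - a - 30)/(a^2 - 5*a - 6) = (a + 5)/(a + 1)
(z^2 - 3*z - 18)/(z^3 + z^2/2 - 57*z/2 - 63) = 2/(2*z + 7)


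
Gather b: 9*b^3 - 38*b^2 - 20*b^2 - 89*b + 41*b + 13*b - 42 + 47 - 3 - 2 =9*b^3 - 58*b^2 - 35*b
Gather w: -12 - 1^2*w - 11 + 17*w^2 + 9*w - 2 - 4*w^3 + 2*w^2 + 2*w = -4*w^3 + 19*w^2 + 10*w - 25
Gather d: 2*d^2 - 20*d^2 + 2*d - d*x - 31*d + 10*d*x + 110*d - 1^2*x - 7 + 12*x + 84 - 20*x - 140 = -18*d^2 + d*(9*x + 81) - 9*x - 63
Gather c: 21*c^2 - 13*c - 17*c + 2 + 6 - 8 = 21*c^2 - 30*c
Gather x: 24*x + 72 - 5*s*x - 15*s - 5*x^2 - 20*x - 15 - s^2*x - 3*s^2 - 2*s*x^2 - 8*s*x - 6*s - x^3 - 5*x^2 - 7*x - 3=-3*s^2 - 21*s - x^3 + x^2*(-2*s - 10) + x*(-s^2 - 13*s - 3) + 54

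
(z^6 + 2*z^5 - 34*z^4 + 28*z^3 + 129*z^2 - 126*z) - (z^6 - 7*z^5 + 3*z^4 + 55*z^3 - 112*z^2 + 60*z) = 9*z^5 - 37*z^4 - 27*z^3 + 241*z^2 - 186*z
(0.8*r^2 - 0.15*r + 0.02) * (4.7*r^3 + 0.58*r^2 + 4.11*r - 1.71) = 3.76*r^5 - 0.241*r^4 + 3.295*r^3 - 1.9729*r^2 + 0.3387*r - 0.0342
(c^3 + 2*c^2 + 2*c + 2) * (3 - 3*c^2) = -3*c^5 - 6*c^4 - 3*c^3 + 6*c + 6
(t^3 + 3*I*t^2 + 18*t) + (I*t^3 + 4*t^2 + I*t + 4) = t^3 + I*t^3 + 4*t^2 + 3*I*t^2 + 18*t + I*t + 4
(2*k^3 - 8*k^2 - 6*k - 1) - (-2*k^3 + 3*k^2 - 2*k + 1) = 4*k^3 - 11*k^2 - 4*k - 2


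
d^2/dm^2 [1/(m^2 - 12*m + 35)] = 2*(-m^2 + 12*m + 4*(m - 6)^2 - 35)/(m^2 - 12*m + 35)^3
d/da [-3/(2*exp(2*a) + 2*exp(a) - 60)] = (3*exp(a) + 3/2)*exp(a)/(exp(2*a) + exp(a) - 30)^2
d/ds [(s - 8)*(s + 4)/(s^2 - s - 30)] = (3*s^2 + 4*s + 88)/(s^4 - 2*s^3 - 59*s^2 + 60*s + 900)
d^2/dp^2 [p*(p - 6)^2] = 6*p - 24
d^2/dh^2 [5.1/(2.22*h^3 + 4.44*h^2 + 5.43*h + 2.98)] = (-(67.932*h + 45.288)*(2.22*h^3 + 4.44*h^2 + 5.43*h + 2.98) + 5.1*(6.66*h^2 + 8.88*h + 5.43)*(13.32*h^2 + 17.76*h + 10.86))/(2.22*h^3 + 4.44*h^2 + 5.43*h + 2.98)^3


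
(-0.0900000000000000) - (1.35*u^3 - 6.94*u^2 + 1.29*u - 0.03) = -1.35*u^3 + 6.94*u^2 - 1.29*u - 0.06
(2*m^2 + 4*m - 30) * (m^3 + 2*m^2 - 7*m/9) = 2*m^5 + 8*m^4 - 212*m^3/9 - 568*m^2/9 + 70*m/3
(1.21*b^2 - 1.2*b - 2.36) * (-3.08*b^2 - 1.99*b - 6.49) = -3.7268*b^4 + 1.2881*b^3 + 1.8039*b^2 + 12.4844*b + 15.3164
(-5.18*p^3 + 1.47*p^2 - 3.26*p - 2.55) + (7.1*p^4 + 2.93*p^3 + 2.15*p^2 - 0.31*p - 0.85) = 7.1*p^4 - 2.25*p^3 + 3.62*p^2 - 3.57*p - 3.4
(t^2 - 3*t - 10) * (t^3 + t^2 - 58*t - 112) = t^5 - 2*t^4 - 71*t^3 + 52*t^2 + 916*t + 1120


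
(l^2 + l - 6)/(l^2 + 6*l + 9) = (l - 2)/(l + 3)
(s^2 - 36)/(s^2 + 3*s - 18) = (s - 6)/(s - 3)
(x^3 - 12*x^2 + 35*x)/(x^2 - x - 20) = x*(x - 7)/(x + 4)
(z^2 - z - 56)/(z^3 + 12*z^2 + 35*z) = (z - 8)/(z*(z + 5))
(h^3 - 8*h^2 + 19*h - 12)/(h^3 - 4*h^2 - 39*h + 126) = (h^2 - 5*h + 4)/(h^2 - h - 42)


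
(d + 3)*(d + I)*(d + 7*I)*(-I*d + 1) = -I*d^4 + 9*d^3 - 3*I*d^3 + 27*d^2 + 15*I*d^2 - 7*d + 45*I*d - 21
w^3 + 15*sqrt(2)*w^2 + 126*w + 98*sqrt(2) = (w + sqrt(2))*(w + 7*sqrt(2))^2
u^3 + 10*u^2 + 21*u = u*(u + 3)*(u + 7)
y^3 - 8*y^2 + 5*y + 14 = (y - 7)*(y - 2)*(y + 1)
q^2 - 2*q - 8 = (q - 4)*(q + 2)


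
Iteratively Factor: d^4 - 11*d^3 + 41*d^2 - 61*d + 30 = (d - 2)*(d^3 - 9*d^2 + 23*d - 15) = (d - 3)*(d - 2)*(d^2 - 6*d + 5) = (d - 3)*(d - 2)*(d - 1)*(d - 5)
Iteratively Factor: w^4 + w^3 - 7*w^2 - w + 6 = (w + 1)*(w^3 - 7*w + 6) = (w - 1)*(w + 1)*(w^2 + w - 6) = (w - 2)*(w - 1)*(w + 1)*(w + 3)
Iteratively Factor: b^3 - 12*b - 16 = (b - 4)*(b^2 + 4*b + 4) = (b - 4)*(b + 2)*(b + 2)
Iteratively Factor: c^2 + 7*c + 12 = (c + 4)*(c + 3)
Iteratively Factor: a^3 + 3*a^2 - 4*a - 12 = (a - 2)*(a^2 + 5*a + 6) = (a - 2)*(a + 3)*(a + 2)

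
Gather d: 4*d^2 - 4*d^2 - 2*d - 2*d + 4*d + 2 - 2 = 0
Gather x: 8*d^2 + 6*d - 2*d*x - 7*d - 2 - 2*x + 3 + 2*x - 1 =8*d^2 - 2*d*x - d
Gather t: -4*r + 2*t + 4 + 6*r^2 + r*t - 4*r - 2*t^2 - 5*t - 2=6*r^2 - 8*r - 2*t^2 + t*(r - 3) + 2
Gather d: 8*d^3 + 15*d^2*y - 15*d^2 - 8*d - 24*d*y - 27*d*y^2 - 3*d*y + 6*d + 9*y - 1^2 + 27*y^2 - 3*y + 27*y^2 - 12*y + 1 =8*d^3 + d^2*(15*y - 15) + d*(-27*y^2 - 27*y - 2) + 54*y^2 - 6*y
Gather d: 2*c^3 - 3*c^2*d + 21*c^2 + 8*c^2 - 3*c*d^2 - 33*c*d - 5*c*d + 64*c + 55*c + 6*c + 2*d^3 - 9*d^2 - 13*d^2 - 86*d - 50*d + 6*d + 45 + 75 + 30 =2*c^3 + 29*c^2 + 125*c + 2*d^3 + d^2*(-3*c - 22) + d*(-3*c^2 - 38*c - 130) + 150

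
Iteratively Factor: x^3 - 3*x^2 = (x)*(x^2 - 3*x) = x^2*(x - 3)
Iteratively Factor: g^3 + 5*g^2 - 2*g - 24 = (g + 3)*(g^2 + 2*g - 8) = (g + 3)*(g + 4)*(g - 2)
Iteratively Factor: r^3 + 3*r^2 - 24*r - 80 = (r - 5)*(r^2 + 8*r + 16) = (r - 5)*(r + 4)*(r + 4)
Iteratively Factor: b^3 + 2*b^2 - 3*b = (b + 3)*(b^2 - b) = (b - 1)*(b + 3)*(b)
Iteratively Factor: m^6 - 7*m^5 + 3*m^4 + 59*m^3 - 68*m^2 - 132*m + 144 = (m + 2)*(m^5 - 9*m^4 + 21*m^3 + 17*m^2 - 102*m + 72) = (m + 2)^2*(m^4 - 11*m^3 + 43*m^2 - 69*m + 36) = (m - 4)*(m + 2)^2*(m^3 - 7*m^2 + 15*m - 9) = (m - 4)*(m - 3)*(m + 2)^2*(m^2 - 4*m + 3) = (m - 4)*(m - 3)*(m - 1)*(m + 2)^2*(m - 3)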